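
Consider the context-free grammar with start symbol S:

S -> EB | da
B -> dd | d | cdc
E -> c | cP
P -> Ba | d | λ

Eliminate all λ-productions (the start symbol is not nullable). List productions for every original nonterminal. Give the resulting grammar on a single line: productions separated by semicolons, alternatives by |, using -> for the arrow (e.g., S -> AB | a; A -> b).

S -> EB | da; B -> d | dd | cdc; E -> c | cP; P -> d | Ba

Nullable set: {P}.
E -> cP: P nullable, giving c | cP.
Drop P -> λ.
Unchanged (no nullable symbols): S -> EB; S -> da; B -> cdc; B -> d; B -> dd; E -> c; P -> Ba; P -> d.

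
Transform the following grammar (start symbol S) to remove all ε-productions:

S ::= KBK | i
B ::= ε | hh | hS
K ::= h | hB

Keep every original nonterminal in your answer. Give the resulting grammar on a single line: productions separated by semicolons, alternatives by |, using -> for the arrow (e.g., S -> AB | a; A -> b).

S -> i | KK | KBK; B -> hS | hh; K -> h | hB

Nullable set: {B}.
S -> KBK: B nullable, giving KBK | KK.
Drop B -> ε.
K -> hB: B nullable, giving h | hB.
Unchanged (no nullable symbols): S -> i; B -> hS; B -> hh; K -> h.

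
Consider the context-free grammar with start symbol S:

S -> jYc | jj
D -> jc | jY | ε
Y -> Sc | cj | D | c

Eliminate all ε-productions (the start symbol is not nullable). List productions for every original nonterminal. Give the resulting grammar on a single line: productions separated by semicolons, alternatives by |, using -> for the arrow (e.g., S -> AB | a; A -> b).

S -> jc | jj | jYc; D -> j | jY | jc; Y -> D | c | Sc | cj

Nullable set: {D, Y}.
S -> jYc: Y nullable, giving jYc | jc.
Drop D -> ε.
D -> jY: Y nullable, giving j | jY.
Y -> D: D nullable, giving D.
Unchanged (no nullable symbols): S -> jj; D -> jc; Y -> Sc; Y -> c; Y -> cj.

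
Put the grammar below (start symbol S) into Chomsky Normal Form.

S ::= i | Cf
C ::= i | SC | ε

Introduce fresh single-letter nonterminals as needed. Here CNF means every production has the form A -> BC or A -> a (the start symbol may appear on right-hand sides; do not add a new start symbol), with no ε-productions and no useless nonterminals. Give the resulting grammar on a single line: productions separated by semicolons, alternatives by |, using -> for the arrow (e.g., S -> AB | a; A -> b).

S -> f | i | CA; A -> f; C -> f | i | CA | SC

Nullable: {C}; after ε-elimination: S -> f | i | Cf; C -> S | i | SC.
After unit-elimination: S -> f | i | Cf; C -> f | i | Cf | SC.
TERM: introduce A -> f and substitute in every rule of length ≥2.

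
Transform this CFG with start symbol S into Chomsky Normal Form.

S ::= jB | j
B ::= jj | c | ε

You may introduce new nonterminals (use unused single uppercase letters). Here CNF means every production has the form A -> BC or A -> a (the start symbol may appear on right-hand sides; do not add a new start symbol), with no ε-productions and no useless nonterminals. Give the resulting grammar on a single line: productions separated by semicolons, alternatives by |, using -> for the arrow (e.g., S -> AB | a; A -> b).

S -> j | AB; A -> j; B -> c | AA

Nullable: {B}; after ε-elimination: S -> j | jB; B -> c | jj.
No unit productions to eliminate.
TERM: introduce A -> j and substitute in every rule of length ≥2.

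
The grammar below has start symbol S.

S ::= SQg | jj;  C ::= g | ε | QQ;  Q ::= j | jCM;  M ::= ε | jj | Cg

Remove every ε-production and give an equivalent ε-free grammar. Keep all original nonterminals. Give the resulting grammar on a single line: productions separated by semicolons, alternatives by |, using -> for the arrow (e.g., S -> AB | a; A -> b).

Nullable set: {C, M}.
Drop C -> ε.
Drop M -> ε.
M -> Cg: C nullable, giving Cg | g.
Q -> jCM: C, M nullable, giving j | jC | jCM | jM.
Unchanged (no nullable symbols): S -> SQg; S -> jj; C -> QQ; C -> g; M -> jj; Q -> j.

S -> jj | SQg; C -> g | QQ; M -> g | Cg | jj; Q -> j | jC | jM | jCM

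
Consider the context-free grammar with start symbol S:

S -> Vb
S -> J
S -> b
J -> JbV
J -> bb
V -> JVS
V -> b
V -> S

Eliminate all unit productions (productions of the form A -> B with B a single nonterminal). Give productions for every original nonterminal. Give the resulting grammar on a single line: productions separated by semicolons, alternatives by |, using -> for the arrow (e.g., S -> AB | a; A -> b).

S -> b | Vb | bb | JbV; J -> bb | JbV; V -> b | Vb | bb | JVS | JbV

Unit productions: S->J, V->S.
Unit pairs (A ⇒* B via units): (S,J), (V,J), (V,S).
S: inherits non-unit rules of {J, S} → JbV | Vb | b | bb.
J: inherits non-unit rules of {J} → JbV | bb.
V: inherits non-unit rules of {J, S, V} → JVS | JbV | Vb | b | bb.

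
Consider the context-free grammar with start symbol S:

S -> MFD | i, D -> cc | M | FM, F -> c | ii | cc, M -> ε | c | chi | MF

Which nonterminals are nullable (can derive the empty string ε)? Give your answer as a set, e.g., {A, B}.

{D, M}

Directly nullable (have an ε-rule): {M}.
D is nullable via D -> M (every symbol on the right is already known nullable).
Not nullable: F, S — each has a terminal in every rule's right-hand side or depends on a non-nullable symbol.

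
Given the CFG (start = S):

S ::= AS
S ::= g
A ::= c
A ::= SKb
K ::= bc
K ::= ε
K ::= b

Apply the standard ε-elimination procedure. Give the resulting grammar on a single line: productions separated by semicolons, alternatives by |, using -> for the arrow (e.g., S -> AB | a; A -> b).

Nullable set: {K}.
A -> SKb: K nullable, giving SKb | Sb.
Drop K -> ε.
Unchanged (no nullable symbols): S -> AS; S -> g; A -> c; K -> b; K -> bc.

S -> g | AS; A -> c | Sb | SKb; K -> b | bc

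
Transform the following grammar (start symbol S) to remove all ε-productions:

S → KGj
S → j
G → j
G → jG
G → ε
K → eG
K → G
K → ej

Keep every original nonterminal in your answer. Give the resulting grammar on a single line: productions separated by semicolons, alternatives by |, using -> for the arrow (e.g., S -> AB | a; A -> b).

Nullable set: {G, K}.
S -> KGj: K, G nullable, giving Gj | KGj | Kj | j.
Drop G -> ε.
G -> jG: G nullable, giving j | jG.
K -> G: G nullable, giving G.
K -> eG: G nullable, giving e | eG.
Unchanged (no nullable symbols): S -> j; G -> j; K -> ej.

S -> j | Gj | Kj | KGj; G -> j | jG; K -> G | e | eG | ej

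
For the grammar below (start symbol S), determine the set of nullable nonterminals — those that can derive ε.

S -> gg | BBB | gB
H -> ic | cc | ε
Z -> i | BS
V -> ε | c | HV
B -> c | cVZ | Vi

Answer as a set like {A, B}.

{H, V}

Directly nullable (have an ε-rule): {H, V}.
Not nullable: B, S, Z — each has a terminal in every rule's right-hand side or depends on a non-nullable symbol.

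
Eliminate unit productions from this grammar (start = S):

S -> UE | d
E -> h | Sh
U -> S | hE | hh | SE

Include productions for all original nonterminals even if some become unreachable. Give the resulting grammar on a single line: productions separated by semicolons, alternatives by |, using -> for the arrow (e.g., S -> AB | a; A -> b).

Unit productions: U->S.
Unit pairs (A ⇒* B via units): (U,S).
S: inherits non-unit rules of {S} → UE | d.
E: inherits non-unit rules of {E} → Sh | h.
U: inherits non-unit rules of {S, U} → SE | UE | d | hE | hh.

S -> d | UE; E -> h | Sh; U -> d | SE | UE | hE | hh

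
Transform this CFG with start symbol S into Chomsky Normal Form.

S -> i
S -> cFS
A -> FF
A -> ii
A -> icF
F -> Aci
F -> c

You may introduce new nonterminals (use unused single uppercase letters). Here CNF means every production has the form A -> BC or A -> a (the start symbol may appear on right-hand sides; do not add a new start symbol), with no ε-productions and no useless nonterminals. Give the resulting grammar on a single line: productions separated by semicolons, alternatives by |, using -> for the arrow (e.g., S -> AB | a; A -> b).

S -> i | CG; A -> BB | BD | FF; B -> i; C -> c; D -> CF; E -> CB; F -> c | AE; G -> FS

No ε-productions.
No unit productions to eliminate.
TERM: introduce C -> c, B -> i and substitute in every rule of length ≥2.
BIN: A -> BCF becomes A -> BD, D -> CF; F -> ACB becomes F -> AE, E -> CB; S -> CFS becomes S -> CG, G -> FS.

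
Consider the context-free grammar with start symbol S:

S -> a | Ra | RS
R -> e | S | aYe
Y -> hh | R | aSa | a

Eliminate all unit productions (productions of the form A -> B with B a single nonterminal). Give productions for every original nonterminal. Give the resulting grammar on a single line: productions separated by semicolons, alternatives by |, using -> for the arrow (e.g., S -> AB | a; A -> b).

Unit productions: R->S, Y->R.
Unit pairs (A ⇒* B via units): (R,S), (Y,R), (Y,S).
S: inherits non-unit rules of {S} → RS | Ra | a.
R: inherits non-unit rules of {R, S} → RS | Ra | a | aYe | e.
Y: inherits non-unit rules of {R, S, Y} → RS | Ra | a | aSa | aYe | e | hh.

S -> a | RS | Ra; R -> a | e | RS | Ra | aYe; Y -> a | e | RS | Ra | hh | aSa | aYe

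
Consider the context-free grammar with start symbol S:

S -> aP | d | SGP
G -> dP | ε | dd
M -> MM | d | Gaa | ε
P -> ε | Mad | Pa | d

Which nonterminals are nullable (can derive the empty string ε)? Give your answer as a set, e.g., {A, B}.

Directly nullable (have an ε-rule): {G, M, P}.
Not nullable: S — each has a terminal in every rule's right-hand side or depends on a non-nullable symbol.

{G, M, P}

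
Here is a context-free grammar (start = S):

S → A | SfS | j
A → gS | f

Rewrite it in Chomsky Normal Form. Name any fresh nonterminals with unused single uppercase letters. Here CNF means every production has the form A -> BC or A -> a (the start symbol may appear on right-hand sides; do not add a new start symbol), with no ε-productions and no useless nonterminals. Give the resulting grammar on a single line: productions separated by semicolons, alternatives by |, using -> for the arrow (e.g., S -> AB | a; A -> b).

S -> f | j | BS | SD; B -> g; C -> f; D -> CS

No ε-productions.
After unit-elimination: S -> f | j | gS | SfS; A -> f | gS.
TERM: introduce C -> f, B -> g and substitute in every rule of length ≥2.
BIN: S -> SCS becomes S -> SD, D -> CS.
Drop unreachable/unproductive: A.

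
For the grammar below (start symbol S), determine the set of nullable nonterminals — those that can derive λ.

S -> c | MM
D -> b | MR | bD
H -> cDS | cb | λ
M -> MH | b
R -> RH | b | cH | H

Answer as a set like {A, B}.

{H, R}

Directly nullable (have an ε-rule): {H}.
R is nullable via R -> H (every symbol on the right is already known nullable).
Not nullable: D, M, S — each has a terminal in every rule's right-hand side or depends on a non-nullable symbol.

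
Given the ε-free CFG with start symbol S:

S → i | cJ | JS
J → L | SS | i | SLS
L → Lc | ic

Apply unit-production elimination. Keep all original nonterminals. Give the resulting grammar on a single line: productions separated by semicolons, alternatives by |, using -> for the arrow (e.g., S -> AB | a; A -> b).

S -> i | JS | cJ; J -> i | Lc | SS | ic | SLS; L -> Lc | ic

Unit productions: J->L.
Unit pairs (A ⇒* B via units): (J,L).
S: inherits non-unit rules of {S} → JS | cJ | i.
J: inherits non-unit rules of {J, L} → Lc | SLS | SS | i | ic.
L: inherits non-unit rules of {L} → Lc | ic.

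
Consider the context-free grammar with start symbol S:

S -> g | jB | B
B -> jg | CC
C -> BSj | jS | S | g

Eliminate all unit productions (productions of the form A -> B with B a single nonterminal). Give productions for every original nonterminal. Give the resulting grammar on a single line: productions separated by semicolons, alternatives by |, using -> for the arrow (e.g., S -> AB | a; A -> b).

Unit productions: C->S, S->B.
Unit pairs (A ⇒* B via units): (C,B), (C,S), (S,B).
S: inherits non-unit rules of {B, S} → CC | g | jB | jg.
B: inherits non-unit rules of {B} → CC | jg.
C: inherits non-unit rules of {B, C, S} → BSj | CC | g | jB | jS | jg.

S -> g | CC | jB | jg; B -> CC | jg; C -> g | CC | jB | jS | jg | BSj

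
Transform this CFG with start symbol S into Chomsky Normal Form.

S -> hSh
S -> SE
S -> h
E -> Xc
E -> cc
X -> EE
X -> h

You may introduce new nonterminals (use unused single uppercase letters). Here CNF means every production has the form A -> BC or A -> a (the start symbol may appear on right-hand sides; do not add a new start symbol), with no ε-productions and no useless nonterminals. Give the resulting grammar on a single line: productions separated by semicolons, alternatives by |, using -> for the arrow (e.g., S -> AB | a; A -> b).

S -> h | BC | SE; A -> c; B -> h; C -> SB; E -> AA | XA; X -> h | EE

No ε-productions.
No unit productions to eliminate.
TERM: introduce A -> c, B -> h and substitute in every rule of length ≥2.
BIN: S -> BSB becomes S -> BC, C -> SB.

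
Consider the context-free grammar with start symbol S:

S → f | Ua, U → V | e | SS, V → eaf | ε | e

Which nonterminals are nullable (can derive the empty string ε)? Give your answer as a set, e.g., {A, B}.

Directly nullable (have an ε-rule): {V}.
U is nullable via U -> V (every symbol on the right is already known nullable).
Not nullable: S — each has a terminal in every rule's right-hand side or depends on a non-nullable symbol.

{U, V}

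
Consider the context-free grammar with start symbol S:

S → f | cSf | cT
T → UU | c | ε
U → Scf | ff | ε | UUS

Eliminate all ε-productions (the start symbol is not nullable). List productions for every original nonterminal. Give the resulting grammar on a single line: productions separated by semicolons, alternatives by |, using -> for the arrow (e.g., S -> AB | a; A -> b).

Nullable set: {T, U}.
S -> cT: T nullable, giving c | cT.
Drop T -> ε.
T -> UU: U, U nullable, giving U | UU.
Drop U -> ε.
U -> UUS: U, U nullable, giving S | US | UUS.
Unchanged (no nullable symbols): S -> cSf; S -> f; T -> c; U -> Scf; U -> ff.

S -> c | f | cT | cSf; T -> U | c | UU; U -> S | US | ff | Scf | UUS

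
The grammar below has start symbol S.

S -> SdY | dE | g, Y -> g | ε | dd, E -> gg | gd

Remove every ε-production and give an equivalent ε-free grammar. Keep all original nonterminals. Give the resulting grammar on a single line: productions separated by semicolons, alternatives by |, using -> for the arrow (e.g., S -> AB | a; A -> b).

Nullable set: {Y}.
S -> SdY: Y nullable, giving Sd | SdY.
Drop Y -> ε.
Unchanged (no nullable symbols): S -> dE; S -> g; E -> gd; E -> gg; Y -> dd; Y -> g.

S -> g | Sd | dE | SdY; E -> gd | gg; Y -> g | dd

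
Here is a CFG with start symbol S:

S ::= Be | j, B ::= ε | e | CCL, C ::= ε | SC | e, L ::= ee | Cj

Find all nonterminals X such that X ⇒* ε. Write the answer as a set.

Directly nullable (have an ε-rule): {B, C}.
Not nullable: L, S — each has a terminal in every rule's right-hand side or depends on a non-nullable symbol.

{B, C}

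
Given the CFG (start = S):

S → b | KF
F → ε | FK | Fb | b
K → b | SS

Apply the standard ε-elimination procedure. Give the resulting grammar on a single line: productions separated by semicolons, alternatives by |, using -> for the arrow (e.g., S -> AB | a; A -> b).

S -> K | b | KF; F -> K | b | FK | Fb; K -> b | SS

Nullable set: {F}.
S -> KF: F nullable, giving K | KF.
Drop F -> ε.
F -> FK: F nullable, giving FK | K.
F -> Fb: F nullable, giving Fb | b.
Unchanged (no nullable symbols): S -> b; F -> b; K -> SS; K -> b.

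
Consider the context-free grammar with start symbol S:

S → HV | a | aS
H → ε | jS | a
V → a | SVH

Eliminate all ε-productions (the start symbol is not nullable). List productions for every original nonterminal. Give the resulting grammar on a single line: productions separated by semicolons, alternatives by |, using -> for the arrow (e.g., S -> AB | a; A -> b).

Nullable set: {H}.
S -> HV: H nullable, giving HV | V.
Drop H -> ε.
V -> SVH: H nullable, giving SV | SVH.
Unchanged (no nullable symbols): S -> a; S -> aS; H -> a; H -> jS; V -> a.

S -> V | a | HV | aS; H -> a | jS; V -> a | SV | SVH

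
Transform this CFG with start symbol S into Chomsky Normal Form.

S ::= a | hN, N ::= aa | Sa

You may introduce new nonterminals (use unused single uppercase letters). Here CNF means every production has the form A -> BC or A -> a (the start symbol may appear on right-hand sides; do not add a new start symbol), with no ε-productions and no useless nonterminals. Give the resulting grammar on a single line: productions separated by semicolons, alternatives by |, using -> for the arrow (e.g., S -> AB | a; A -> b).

No ε-productions.
No unit productions to eliminate.
TERM: introduce A -> a, B -> h and substitute in every rule of length ≥2.

S -> a | BN; A -> a; B -> h; N -> AA | SA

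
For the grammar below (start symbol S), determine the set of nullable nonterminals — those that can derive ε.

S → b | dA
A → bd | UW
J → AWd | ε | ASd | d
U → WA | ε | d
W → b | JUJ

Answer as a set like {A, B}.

Directly nullable (have an ε-rule): {J, U}.
W is nullable via W -> JUJ (every symbol on the right is already known nullable).
A is nullable via A -> UW (every symbol on the right is already known nullable).
Not nullable: S — each has a terminal in every rule's right-hand side or depends on a non-nullable symbol.

{A, J, U, W}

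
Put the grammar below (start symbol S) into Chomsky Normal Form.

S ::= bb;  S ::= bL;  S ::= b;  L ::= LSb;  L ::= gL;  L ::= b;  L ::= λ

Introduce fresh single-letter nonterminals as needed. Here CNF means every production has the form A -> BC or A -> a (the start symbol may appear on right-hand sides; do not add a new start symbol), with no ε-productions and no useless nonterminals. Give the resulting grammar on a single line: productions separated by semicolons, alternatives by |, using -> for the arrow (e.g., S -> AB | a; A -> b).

Nullable: {L}; after ε-elimination: S -> b | bL | bb; L -> b | g | Sb | gL | LSb.
No unit productions to eliminate.
TERM: introduce A -> b, B -> g and substitute in every rule of length ≥2.
BIN: L -> LSA becomes L -> LC, C -> SA.

S -> b | AA | AL; A -> b; B -> g; C -> SA; L -> b | g | BL | LC | SA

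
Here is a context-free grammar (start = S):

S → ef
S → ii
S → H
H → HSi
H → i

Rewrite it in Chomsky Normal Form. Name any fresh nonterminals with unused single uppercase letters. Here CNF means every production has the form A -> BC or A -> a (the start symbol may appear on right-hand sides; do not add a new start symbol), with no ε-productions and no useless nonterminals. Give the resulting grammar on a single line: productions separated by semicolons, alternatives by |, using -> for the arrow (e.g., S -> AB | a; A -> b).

No ε-productions.
After unit-elimination: S -> i | ef | ii | HSi; H -> i | HSi.
TERM: introduce B -> e, C -> f, A -> i and substitute in every rule of length ≥2.
BIN: H -> HSA becomes H -> HD, D -> SA; S -> HSA becomes S -> HE, E -> SA.

S -> i | AA | BC | HE; A -> i; B -> e; C -> f; D -> SA; E -> SA; H -> i | HD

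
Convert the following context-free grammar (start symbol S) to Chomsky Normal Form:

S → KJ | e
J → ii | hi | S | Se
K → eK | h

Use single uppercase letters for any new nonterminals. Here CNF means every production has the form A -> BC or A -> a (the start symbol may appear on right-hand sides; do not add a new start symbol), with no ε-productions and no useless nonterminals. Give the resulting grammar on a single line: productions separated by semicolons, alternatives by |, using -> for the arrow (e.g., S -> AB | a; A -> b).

No ε-productions.
After unit-elimination: S -> e | KJ; J -> e | KJ | Se | hi | ii; K -> h | eK.
TERM: introduce A -> e, B -> h, C -> i and substitute in every rule of length ≥2.

S -> e | KJ; A -> e; B -> h; C -> i; J -> e | BC | CC | KJ | SA; K -> h | AK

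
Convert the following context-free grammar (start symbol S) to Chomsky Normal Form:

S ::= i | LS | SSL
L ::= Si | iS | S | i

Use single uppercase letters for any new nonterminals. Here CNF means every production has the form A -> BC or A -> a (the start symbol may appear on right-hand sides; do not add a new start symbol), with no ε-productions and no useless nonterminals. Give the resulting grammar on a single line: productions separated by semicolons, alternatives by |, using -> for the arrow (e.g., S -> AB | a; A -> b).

S -> i | LS | SC; A -> i; B -> SL; C -> SL; L -> i | AS | LS | SA | SB

No ε-productions.
After unit-elimination: S -> i | LS | SSL; L -> i | LS | Si | iS | SSL.
TERM: introduce A -> i and substitute in every rule of length ≥2.
BIN: L -> SSL becomes L -> SB, B -> SL; S -> SSL becomes S -> SC, C -> SL.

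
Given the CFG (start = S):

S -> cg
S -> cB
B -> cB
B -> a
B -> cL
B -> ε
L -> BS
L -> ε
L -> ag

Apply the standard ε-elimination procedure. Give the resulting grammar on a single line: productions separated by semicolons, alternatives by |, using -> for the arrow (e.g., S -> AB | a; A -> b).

S -> c | cB | cg; B -> a | c | cB | cL; L -> S | BS | ag

Nullable set: {B, L}.
S -> cB: B nullable, giving c | cB.
Drop B -> ε.
B -> cB: B nullable, giving c | cB.
B -> cL: L nullable, giving c | cL.
Drop L -> ε.
L -> BS: B nullable, giving BS | S.
Unchanged (no nullable symbols): S -> cg; B -> a; L -> ag.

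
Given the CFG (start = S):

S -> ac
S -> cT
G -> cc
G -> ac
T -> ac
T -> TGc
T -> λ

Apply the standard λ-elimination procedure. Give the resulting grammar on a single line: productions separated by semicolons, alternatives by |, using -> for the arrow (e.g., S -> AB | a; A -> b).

S -> c | ac | cT; G -> ac | cc; T -> Gc | ac | TGc

Nullable set: {T}.
S -> cT: T nullable, giving c | cT.
Drop T -> λ.
T -> TGc: T nullable, giving Gc | TGc.
Unchanged (no nullable symbols): S -> ac; G -> ac; G -> cc; T -> ac.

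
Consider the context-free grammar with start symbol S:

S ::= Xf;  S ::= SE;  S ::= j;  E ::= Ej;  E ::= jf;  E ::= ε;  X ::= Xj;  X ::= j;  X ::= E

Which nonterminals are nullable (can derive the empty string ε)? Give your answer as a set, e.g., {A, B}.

Directly nullable (have an ε-rule): {E}.
X is nullable via X -> E (every symbol on the right is already known nullable).
Not nullable: S — each has a terminal in every rule's right-hand side or depends on a non-nullable symbol.

{E, X}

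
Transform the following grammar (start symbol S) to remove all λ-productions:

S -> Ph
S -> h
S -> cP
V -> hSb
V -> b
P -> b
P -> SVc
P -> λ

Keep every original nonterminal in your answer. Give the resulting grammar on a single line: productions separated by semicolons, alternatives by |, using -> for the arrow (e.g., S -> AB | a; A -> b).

Nullable set: {P}.
S -> Ph: P nullable, giving Ph | h.
S -> cP: P nullable, giving c | cP.
Drop P -> λ.
Unchanged (no nullable symbols): S -> h; P -> SVc; P -> b; V -> b; V -> hSb.

S -> c | h | Ph | cP; P -> b | SVc; V -> b | hSb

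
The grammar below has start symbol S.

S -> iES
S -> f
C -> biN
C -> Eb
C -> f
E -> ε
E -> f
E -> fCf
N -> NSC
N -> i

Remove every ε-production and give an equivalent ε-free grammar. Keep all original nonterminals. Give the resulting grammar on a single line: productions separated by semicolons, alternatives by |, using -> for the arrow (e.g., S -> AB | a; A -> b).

Nullable set: {E}.
S -> iES: E nullable, giving iES | iS.
C -> Eb: E nullable, giving Eb | b.
Drop E -> ε.
Unchanged (no nullable symbols): S -> f; C -> biN; C -> f; E -> f; E -> fCf; N -> NSC; N -> i.

S -> f | iS | iES; C -> b | f | Eb | biN; E -> f | fCf; N -> i | NSC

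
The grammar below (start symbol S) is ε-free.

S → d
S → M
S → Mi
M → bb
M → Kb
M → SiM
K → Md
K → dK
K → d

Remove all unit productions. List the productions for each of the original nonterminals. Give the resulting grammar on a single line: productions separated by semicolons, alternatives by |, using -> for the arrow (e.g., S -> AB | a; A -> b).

Unit productions: S->M.
Unit pairs (A ⇒* B via units): (S,M).
S: inherits non-unit rules of {M, S} → Kb | Mi | SiM | bb | d.
K: inherits non-unit rules of {K} → Md | d | dK.
M: inherits non-unit rules of {M} → Kb | SiM | bb.

S -> d | Kb | Mi | bb | SiM; K -> d | Md | dK; M -> Kb | bb | SiM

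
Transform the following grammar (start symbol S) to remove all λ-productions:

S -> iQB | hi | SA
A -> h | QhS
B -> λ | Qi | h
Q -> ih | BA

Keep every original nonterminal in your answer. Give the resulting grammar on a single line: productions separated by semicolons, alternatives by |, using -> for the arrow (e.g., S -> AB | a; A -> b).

Nullable set: {B}.
S -> iQB: B nullable, giving iQ | iQB.
Drop B -> λ.
Q -> BA: B nullable, giving A | BA.
Unchanged (no nullable symbols): S -> SA; S -> hi; A -> QhS; A -> h; B -> Qi; B -> h; Q -> ih.

S -> SA | hi | iQ | iQB; A -> h | QhS; B -> h | Qi; Q -> A | BA | ih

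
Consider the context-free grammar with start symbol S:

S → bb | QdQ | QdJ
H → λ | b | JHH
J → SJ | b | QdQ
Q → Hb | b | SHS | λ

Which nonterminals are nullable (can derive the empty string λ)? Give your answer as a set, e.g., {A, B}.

Directly nullable (have an ε-rule): {H, Q}.
Not nullable: J, S — each has a terminal in every rule's right-hand side or depends on a non-nullable symbol.

{H, Q}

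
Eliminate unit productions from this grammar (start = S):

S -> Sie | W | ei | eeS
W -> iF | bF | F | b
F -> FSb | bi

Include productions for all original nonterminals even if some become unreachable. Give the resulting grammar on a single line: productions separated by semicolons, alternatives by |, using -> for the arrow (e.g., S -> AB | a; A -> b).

S -> b | bF | bi | ei | iF | FSb | Sie | eeS; F -> bi | FSb; W -> b | bF | bi | iF | FSb

Unit productions: S->W, W->F.
Unit pairs (A ⇒* B via units): (S,F), (S,W), (W,F).
S: inherits non-unit rules of {F, S, W} → FSb | Sie | b | bF | bi | eeS | ei | iF.
F: inherits non-unit rules of {F} → FSb | bi.
W: inherits non-unit rules of {F, W} → FSb | b | bF | bi | iF.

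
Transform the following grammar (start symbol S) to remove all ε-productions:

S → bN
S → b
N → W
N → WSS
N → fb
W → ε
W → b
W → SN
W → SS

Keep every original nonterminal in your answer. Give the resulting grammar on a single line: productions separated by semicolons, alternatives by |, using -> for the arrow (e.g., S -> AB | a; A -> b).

S -> b | bN; N -> W | SS | fb | WSS; W -> S | b | SN | SS

Nullable set: {N, W}.
S -> bN: N nullable, giving b | bN.
N -> W: W nullable, giving W.
N -> WSS: W nullable, giving SS | WSS.
Drop W -> ε.
W -> SN: N nullable, giving S | SN.
Unchanged (no nullable symbols): S -> b; N -> fb; W -> SS; W -> b.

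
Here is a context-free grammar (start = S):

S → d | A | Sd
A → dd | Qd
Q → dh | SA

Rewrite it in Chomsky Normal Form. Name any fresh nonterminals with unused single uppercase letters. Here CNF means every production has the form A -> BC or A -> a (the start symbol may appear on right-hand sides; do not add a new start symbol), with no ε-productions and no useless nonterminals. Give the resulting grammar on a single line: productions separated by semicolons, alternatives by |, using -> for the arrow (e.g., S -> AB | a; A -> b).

S -> d | BB | QB | SB; A -> BB | QB; B -> d; C -> h; Q -> BC | SA

No ε-productions.
After unit-elimination: S -> d | Qd | Sd | dd; A -> Qd | dd; Q -> SA | dh.
TERM: introduce B -> d, C -> h and substitute in every rule of length ≥2.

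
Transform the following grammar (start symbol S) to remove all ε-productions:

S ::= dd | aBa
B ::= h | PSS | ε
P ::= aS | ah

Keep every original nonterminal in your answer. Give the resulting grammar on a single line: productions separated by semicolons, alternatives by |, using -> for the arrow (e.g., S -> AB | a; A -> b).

S -> aa | dd | aBa; B -> h | PSS; P -> aS | ah

Nullable set: {B}.
S -> aBa: B nullable, giving aBa | aa.
Drop B -> ε.
Unchanged (no nullable symbols): S -> dd; B -> PSS; B -> h; P -> aS; P -> ah.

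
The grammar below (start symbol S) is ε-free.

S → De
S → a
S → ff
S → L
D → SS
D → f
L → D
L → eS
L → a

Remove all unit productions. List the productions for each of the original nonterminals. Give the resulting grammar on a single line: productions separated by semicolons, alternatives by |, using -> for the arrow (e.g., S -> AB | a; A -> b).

S -> a | f | De | SS | eS | ff; D -> f | SS; L -> a | f | SS | eS

Unit productions: L->D, S->L.
Unit pairs (A ⇒* B via units): (L,D), (S,D), (S,L).
S: inherits non-unit rules of {D, L, S} → De | SS | a | eS | f | ff.
D: inherits non-unit rules of {D} → SS | f.
L: inherits non-unit rules of {D, L} → SS | a | eS | f.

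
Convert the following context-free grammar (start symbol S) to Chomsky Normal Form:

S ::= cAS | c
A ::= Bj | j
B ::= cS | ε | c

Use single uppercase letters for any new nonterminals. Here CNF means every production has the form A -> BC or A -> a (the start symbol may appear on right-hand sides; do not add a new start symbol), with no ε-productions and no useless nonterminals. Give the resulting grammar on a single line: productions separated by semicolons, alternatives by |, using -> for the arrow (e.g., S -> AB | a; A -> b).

Nullable: {B}; after ε-elimination: S -> c | cAS; A -> j | Bj; B -> c | cS.
No unit productions to eliminate.
TERM: introduce D -> c, C -> j and substitute in every rule of length ≥2.
BIN: S -> DAS becomes S -> DE, E -> AS.

S -> c | DE; A -> j | BC; B -> c | DS; C -> j; D -> c; E -> AS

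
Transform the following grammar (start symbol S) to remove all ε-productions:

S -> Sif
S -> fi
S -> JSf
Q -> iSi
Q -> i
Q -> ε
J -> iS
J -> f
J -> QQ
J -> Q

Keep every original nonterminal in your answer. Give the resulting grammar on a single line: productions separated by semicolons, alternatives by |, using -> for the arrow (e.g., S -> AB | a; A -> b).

Nullable set: {J, Q}.
S -> JSf: J nullable, giving JSf | Sf.
J -> Q: Q nullable, giving Q.
J -> QQ: Q, Q nullable, giving Q | QQ.
Drop Q -> ε.
Unchanged (no nullable symbols): S -> Sif; S -> fi; J -> f; J -> iS; Q -> i; Q -> iSi.

S -> Sf | fi | JSf | Sif; J -> Q | f | QQ | iS; Q -> i | iSi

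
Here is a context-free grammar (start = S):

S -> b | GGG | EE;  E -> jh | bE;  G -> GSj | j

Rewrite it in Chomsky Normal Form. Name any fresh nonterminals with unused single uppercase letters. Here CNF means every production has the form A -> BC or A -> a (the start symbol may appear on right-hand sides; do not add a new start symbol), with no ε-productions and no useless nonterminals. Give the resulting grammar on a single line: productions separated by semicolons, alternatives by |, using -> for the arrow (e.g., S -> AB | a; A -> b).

S -> b | EE | GF; A -> b; B -> j; C -> h; D -> SB; E -> AE | BC; F -> GG; G -> j | GD

No ε-productions.
No unit productions to eliminate.
TERM: introduce A -> b, C -> h, B -> j and substitute in every rule of length ≥2.
BIN: G -> GSB becomes G -> GD, D -> SB; S -> GGG becomes S -> GF, F -> GG.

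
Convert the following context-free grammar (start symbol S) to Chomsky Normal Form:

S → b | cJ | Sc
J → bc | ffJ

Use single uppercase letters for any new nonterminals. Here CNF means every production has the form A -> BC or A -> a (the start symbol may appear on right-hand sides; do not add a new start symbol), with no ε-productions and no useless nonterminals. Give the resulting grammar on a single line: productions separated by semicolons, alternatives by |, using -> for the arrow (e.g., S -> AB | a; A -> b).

No ε-productions.
No unit productions to eliminate.
TERM: introduce A -> b, B -> c, C -> f and substitute in every rule of length ≥2.
BIN: J -> CCJ becomes J -> CD, D -> CJ.

S -> b | BJ | SB; A -> b; B -> c; C -> f; D -> CJ; J -> AB | CD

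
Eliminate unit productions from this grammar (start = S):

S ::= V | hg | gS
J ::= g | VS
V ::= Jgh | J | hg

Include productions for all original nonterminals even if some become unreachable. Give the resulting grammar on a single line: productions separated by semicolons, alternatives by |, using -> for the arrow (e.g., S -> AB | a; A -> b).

Unit productions: S->V, V->J.
Unit pairs (A ⇒* B via units): (S,J), (S,V), (V,J).
S: inherits non-unit rules of {J, S, V} → Jgh | VS | g | gS | hg.
J: inherits non-unit rules of {J} → VS | g.
V: inherits non-unit rules of {J, V} → Jgh | VS | g | hg.

S -> g | VS | gS | hg | Jgh; J -> g | VS; V -> g | VS | hg | Jgh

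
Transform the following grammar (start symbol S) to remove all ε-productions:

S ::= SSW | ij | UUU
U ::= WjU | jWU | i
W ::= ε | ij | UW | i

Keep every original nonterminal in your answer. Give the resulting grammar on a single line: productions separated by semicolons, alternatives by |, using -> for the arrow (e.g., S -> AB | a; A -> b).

S -> SS | ij | SSW | UUU; U -> i | jU | WjU | jWU; W -> U | i | UW | ij

Nullable set: {W}.
S -> SSW: W nullable, giving SS | SSW.
U -> WjU: W nullable, giving WjU | jU.
U -> jWU: W nullable, giving jU | jWU.
Drop W -> ε.
W -> UW: W nullable, giving U | UW.
Unchanged (no nullable symbols): S -> UUU; S -> ij; U -> i; W -> i; W -> ij.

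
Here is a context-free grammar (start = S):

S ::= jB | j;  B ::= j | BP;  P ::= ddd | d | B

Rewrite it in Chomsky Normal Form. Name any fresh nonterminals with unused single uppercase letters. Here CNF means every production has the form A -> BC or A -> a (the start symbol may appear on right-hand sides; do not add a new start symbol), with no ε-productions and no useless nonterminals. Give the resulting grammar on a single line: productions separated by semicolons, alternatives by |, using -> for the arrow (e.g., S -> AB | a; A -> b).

S -> j | CB; A -> d; B -> j | BP; C -> j; D -> AA; P -> d | j | AD | BP

No ε-productions.
After unit-elimination: S -> j | jB; B -> j | BP; P -> d | j | BP | ddd.
TERM: introduce A -> d, C -> j and substitute in every rule of length ≥2.
BIN: P -> AAA becomes P -> AD, D -> AA.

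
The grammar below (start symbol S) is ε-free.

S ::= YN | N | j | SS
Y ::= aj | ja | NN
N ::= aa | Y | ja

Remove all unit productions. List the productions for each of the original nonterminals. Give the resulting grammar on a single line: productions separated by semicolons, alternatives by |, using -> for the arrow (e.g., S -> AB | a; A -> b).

S -> j | NN | SS | YN | aa | aj | ja; N -> NN | aa | aj | ja; Y -> NN | aj | ja

Unit productions: N->Y, S->N.
Unit pairs (A ⇒* B via units): (N,Y), (S,N), (S,Y).
S: inherits non-unit rules of {N, S, Y} → NN | SS | YN | aa | aj | j | ja.
N: inherits non-unit rules of {N, Y} → NN | aa | aj | ja.
Y: inherits non-unit rules of {Y} → NN | aj | ja.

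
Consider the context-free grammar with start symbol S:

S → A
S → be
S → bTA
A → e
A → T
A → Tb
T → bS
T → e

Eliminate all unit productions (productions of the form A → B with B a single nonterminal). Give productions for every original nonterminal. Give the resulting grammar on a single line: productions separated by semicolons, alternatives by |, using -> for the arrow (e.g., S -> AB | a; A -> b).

S -> e | Tb | bS | be | bTA; A -> e | Tb | bS; T -> e | bS

Unit productions: A->T, S->A.
Unit pairs (A ⇒* B via units): (A,T), (S,A), (S,T).
S: inherits non-unit rules of {A, S, T} → Tb | bS | bTA | be | e.
A: inherits non-unit rules of {A, T} → Tb | bS | e.
T: inherits non-unit rules of {T} → bS | e.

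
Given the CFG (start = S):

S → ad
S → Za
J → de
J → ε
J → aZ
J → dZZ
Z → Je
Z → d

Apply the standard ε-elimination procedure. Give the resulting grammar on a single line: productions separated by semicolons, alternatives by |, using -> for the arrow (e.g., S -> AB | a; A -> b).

S -> Za | ad; J -> aZ | de | dZZ; Z -> d | e | Je

Nullable set: {J}.
Drop J -> ε.
Z -> Je: J nullable, giving Je | e.
Unchanged (no nullable symbols): S -> Za; S -> ad; J -> aZ; J -> dZZ; J -> de; Z -> d.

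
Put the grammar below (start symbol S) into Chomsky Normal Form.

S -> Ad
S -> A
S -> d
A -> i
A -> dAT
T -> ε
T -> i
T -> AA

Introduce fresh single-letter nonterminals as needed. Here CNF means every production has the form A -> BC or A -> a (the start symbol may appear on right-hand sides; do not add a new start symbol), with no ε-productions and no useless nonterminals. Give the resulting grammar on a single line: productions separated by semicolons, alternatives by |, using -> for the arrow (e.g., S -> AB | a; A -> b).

S -> d | i | AB | BA | BD; A -> i | BA | BC; B -> d; C -> AT; D -> AT; T -> i | AA

Nullable: {T}; after ε-elimination: S -> A | d | Ad; A -> i | dA | dAT; T -> i | AA.
After unit-elimination: S -> d | i | Ad | dA | dAT; A -> i | dA | dAT; T -> i | AA.
TERM: introduce B -> d and substitute in every rule of length ≥2.
BIN: A -> BAT becomes A -> BC, C -> AT; S -> BAT becomes S -> BD, D -> AT.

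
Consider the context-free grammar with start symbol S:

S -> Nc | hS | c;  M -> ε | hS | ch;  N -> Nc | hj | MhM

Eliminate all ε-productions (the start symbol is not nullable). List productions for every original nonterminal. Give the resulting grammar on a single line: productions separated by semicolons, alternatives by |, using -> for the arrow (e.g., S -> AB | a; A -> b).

Nullable set: {M}.
Drop M -> ε.
N -> MhM: M, M nullable, giving Mh | MhM | h | hM.
Unchanged (no nullable symbols): S -> Nc; S -> c; S -> hS; M -> ch; M -> hS; N -> Nc; N -> hj.

S -> c | Nc | hS; M -> ch | hS; N -> h | Mh | Nc | hM | hj | MhM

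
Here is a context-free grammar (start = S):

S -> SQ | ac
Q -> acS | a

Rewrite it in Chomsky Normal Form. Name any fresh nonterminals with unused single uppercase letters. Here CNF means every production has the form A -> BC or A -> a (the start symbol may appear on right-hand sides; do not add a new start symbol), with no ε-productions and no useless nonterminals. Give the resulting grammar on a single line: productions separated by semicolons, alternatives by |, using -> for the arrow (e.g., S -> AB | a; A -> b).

No ε-productions.
No unit productions to eliminate.
TERM: introduce A -> a, B -> c and substitute in every rule of length ≥2.
BIN: Q -> ABS becomes Q -> AC, C -> BS.

S -> AB | SQ; A -> a; B -> c; C -> BS; Q -> a | AC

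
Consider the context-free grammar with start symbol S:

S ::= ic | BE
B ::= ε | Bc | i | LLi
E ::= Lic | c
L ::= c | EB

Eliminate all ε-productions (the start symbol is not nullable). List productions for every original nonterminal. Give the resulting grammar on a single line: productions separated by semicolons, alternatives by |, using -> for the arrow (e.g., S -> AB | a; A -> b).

S -> E | BE | ic; B -> c | i | Bc | LLi; E -> c | Lic; L -> E | c | EB

Nullable set: {B}.
S -> BE: B nullable, giving BE | E.
Drop B -> ε.
B -> Bc: B nullable, giving Bc | c.
L -> EB: B nullable, giving E | EB.
Unchanged (no nullable symbols): S -> ic; B -> LLi; B -> i; E -> Lic; E -> c; L -> c.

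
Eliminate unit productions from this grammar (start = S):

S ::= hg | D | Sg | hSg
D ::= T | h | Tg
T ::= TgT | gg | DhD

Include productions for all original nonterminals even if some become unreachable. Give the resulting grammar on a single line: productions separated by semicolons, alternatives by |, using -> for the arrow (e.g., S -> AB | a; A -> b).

S -> h | Sg | Tg | gg | hg | DhD | TgT | hSg; D -> h | Tg | gg | DhD | TgT; T -> gg | DhD | TgT

Unit productions: D->T, S->D.
Unit pairs (A ⇒* B via units): (D,T), (S,D), (S,T).
S: inherits non-unit rules of {D, S, T} → DhD | Sg | Tg | TgT | gg | h | hSg | hg.
D: inherits non-unit rules of {D, T} → DhD | Tg | TgT | gg | h.
T: inherits non-unit rules of {T} → DhD | TgT | gg.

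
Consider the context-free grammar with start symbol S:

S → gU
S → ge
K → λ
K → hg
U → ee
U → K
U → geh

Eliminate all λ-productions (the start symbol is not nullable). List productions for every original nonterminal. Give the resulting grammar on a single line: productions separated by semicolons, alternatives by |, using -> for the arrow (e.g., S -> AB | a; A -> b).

Nullable set: {K, U}.
S -> gU: U nullable, giving g | gU.
Drop K -> λ.
U -> K: K nullable, giving K.
Unchanged (no nullable symbols): S -> ge; K -> hg; U -> ee; U -> geh.

S -> g | gU | ge; K -> hg; U -> K | ee | geh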